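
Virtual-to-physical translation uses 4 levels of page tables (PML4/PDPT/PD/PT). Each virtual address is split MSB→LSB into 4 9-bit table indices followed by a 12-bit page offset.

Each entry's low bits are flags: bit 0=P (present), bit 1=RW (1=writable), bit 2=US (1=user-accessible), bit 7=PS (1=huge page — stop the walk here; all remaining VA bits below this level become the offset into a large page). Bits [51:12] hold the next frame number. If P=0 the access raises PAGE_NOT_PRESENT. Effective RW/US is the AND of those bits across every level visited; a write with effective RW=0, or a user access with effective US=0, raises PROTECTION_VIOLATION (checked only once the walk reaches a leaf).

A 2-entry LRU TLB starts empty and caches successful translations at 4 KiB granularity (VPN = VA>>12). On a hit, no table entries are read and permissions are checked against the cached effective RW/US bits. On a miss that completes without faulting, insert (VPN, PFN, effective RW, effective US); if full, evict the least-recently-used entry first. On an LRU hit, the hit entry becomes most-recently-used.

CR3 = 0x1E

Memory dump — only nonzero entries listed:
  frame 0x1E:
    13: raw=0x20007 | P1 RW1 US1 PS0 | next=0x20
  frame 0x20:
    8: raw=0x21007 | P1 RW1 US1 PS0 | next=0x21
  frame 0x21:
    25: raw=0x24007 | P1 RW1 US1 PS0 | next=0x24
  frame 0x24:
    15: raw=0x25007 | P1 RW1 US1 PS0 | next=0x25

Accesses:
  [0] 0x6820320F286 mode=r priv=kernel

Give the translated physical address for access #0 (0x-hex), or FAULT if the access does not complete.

Walk each access:
#0 VA=0x6820320F286 (r,kernel):
  [0] read 0x1E idx=13: raw=0x20007 flags P=1 W=1 U=1 S=0
  [1] read 0x20 idx=8: raw=0x21007 flags P=1 W=1 U=1 S=0
  [2] read 0x21 idx=25: raw=0x24007 flags P=1 W=1 U=1 S=0
  [3] read 0x24 idx=15: raw=0x25007 flags P=1 W=1 U=1 S=0
  ✓ 0x25286  — 4 lookups

Access #0 PA: 0x25286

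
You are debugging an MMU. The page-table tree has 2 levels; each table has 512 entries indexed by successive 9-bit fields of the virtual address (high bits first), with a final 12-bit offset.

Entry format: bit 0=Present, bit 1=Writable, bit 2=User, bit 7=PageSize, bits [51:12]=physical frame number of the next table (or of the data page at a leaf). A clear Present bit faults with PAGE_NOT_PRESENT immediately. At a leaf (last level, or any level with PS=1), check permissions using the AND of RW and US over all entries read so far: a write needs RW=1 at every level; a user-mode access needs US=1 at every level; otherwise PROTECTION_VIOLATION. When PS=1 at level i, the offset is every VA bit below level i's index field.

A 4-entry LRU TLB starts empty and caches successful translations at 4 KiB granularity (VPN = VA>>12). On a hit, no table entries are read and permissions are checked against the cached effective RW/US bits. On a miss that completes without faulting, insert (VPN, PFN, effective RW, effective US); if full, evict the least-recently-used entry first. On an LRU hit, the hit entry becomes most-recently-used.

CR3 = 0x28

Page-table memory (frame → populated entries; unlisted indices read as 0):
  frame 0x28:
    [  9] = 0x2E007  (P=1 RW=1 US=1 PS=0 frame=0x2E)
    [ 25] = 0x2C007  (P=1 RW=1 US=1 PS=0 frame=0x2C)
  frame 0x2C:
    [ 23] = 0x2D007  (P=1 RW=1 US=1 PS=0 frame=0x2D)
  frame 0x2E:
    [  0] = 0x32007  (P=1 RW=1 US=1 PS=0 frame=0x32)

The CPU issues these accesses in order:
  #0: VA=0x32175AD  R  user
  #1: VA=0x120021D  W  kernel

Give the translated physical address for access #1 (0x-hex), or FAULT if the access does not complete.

Walk each access:
#0 VA=0x32175AD (r,user):
  [0] read 0x28 idx=25: raw=0x2C007 flags P=1 W=1 U=1 S=0
  [1] read 0x2C idx=23: raw=0x2D007 flags P=1 W=1 U=1 S=0
  ✓ 0x2D5AD  — 2 lookups
#1 VA=0x120021D (w,kernel):
  [0] read 0x28 idx=9: raw=0x2E007 flags P=1 W=1 U=1 S=0
  [1] read 0x2E idx=0: raw=0x32007 flags P=1 W=1 U=1 S=0
  ✓ 0x3221D  — 2 lookups

Access #1 PA: 0x3221D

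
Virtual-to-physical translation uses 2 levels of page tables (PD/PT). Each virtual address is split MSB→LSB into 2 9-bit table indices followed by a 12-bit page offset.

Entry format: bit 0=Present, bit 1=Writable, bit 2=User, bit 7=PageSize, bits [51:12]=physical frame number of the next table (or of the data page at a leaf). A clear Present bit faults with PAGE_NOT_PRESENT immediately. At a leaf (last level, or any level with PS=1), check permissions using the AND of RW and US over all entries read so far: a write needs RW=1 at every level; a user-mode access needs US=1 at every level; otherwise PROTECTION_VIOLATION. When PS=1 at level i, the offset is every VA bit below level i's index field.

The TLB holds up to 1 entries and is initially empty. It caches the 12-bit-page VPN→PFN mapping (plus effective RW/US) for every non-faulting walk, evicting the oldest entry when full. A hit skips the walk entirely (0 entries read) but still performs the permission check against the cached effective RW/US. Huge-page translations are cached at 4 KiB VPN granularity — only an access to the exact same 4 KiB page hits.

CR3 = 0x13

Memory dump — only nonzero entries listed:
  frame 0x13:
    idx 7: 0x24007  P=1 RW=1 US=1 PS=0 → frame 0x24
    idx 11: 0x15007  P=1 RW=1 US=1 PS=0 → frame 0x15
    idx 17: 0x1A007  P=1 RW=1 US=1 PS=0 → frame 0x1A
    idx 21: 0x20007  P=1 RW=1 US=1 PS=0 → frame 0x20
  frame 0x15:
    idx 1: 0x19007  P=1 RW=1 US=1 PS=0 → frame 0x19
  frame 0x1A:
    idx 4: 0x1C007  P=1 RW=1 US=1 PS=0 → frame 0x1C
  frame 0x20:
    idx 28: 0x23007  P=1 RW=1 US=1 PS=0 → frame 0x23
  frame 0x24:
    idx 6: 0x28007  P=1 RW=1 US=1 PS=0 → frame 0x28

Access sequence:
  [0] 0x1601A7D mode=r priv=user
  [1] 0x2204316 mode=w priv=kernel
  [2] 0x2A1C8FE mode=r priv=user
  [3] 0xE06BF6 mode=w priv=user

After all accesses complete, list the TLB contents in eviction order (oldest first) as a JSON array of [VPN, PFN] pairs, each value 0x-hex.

Trace:
#0 VA=0x1601A7D (r,user):
  L0: frame=0x13 idx=11 entry=0x15007 [P=1 RW=1 US=1 PS=0]
  L1: frame=0x15 idx=1 entry=0x19007 [P=1 RW=1 US=1 PS=0]
  ⇒ phys 0x19A7D  [2 reads]
#1 VA=0x2204316 (w,kernel):
  L0: frame=0x13 idx=17 entry=0x1A007 [P=1 RW=1 US=1 PS=0]
  L1: frame=0x1A idx=4 entry=0x1C007 [P=1 RW=1 US=1 PS=0]
  ⇒ phys 0x1C316  [2 reads]
#2 VA=0x2A1C8FE (r,user):
  L0: frame=0x13 idx=21 entry=0x20007 [P=1 RW=1 US=1 PS=0]
  L1: frame=0x20 idx=28 entry=0x23007 [P=1 RW=1 US=1 PS=0]
  ⇒ phys 0x238FE  [2 reads]
#3 VA=0xE06BF6 (w,user):
  L0: frame=0x13 idx=7 entry=0x24007 [P=1 RW=1 US=1 PS=0]
  L1: frame=0x24 idx=6 entry=0x28007 [P=1 RW=1 US=1 PS=0]
  ⇒ phys 0x28BF6  [2 reads]

TLB: [["0xE06", "0x28"]]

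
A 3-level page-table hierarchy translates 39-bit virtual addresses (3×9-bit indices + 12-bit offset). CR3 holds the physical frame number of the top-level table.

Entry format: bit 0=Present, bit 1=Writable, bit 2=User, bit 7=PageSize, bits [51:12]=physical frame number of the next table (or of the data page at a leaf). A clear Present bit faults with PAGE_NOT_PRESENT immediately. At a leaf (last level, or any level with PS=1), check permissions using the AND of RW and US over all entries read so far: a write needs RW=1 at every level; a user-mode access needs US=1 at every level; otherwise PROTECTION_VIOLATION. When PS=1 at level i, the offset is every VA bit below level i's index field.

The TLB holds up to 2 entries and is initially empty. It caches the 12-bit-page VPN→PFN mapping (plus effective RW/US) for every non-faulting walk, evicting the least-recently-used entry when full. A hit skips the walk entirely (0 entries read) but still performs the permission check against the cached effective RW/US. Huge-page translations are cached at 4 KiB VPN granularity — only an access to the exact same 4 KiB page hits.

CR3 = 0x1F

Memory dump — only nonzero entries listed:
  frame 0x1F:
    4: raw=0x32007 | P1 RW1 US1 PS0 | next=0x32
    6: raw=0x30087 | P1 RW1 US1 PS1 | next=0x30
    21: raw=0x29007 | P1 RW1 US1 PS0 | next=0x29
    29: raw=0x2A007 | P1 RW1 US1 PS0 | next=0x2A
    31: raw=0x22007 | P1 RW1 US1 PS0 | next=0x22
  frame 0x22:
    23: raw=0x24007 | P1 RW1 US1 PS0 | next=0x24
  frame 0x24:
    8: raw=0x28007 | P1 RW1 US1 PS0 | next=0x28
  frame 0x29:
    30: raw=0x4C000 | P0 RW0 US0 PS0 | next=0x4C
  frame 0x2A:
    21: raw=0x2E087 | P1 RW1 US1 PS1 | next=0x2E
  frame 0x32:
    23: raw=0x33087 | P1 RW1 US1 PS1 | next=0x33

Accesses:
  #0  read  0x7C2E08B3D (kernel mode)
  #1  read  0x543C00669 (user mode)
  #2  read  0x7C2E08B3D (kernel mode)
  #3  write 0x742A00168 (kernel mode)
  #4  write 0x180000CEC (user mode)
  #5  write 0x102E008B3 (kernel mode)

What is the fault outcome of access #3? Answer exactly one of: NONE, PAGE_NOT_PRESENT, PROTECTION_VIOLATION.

Per-access translation:
#0 VA=0x7C2E08B3D (r,kernel):
  L0: frame=0x1F idx=31 entry=0x22007 [P=1 RW=1 US=1 PS=0]
  L1: frame=0x22 idx=23 entry=0x24007 [P=1 RW=1 US=1 PS=0]
  L2: frame=0x24 idx=8 entry=0x28007 [P=1 RW=1 US=1 PS=0]
  ✓ 0x28B3D  — 3 lookups
#1 VA=0x543C00669 (r,user):
  L0: frame=0x1F idx=21 entry=0x29007 [P=1 RW=1 US=1 PS=0]
  L1: frame=0x29 idx=30 entry=0x4C000 [P=0 RW=0 US=0 PS=0]
  ⇒ fault: PAGE_NOT_PRESENT  — 2 lookups
#2 VA=0x7C2E08B3D (r,kernel):
  TLB hit vpn=0x7C2E08 → PA=0x28B3D
#3 VA=0x742A00168 (w,kernel):
  L0: frame=0x1F idx=29 entry=0x2A007 [P=1 RW=1 US=1 PS=0]
  L1: frame=0x2A idx=21 entry=0x2E087 [P=1 RW=1 US=1 PS=1]
  ✓ 0x2E168 (huge @L1)  — 2 lookups
#4 VA=0x180000CEC (w,user):
  L0: frame=0x1F idx=6 entry=0x30087 [P=1 RW=1 US=1 PS=1]
  ✓ 0x30CEC (huge @L0)  — 1 lookups
#5 VA=0x102E008B3 (w,kernel):
  L0: frame=0x1F idx=4 entry=0x32007 [P=1 RW=1 US=1 PS=0]
  L1: frame=0x32 idx=23 entry=0x33087 [P=1 RW=1 US=1 PS=1]
  ✓ 0x338B3 (huge @L1)  — 2 lookups

Access #3 fault: NONE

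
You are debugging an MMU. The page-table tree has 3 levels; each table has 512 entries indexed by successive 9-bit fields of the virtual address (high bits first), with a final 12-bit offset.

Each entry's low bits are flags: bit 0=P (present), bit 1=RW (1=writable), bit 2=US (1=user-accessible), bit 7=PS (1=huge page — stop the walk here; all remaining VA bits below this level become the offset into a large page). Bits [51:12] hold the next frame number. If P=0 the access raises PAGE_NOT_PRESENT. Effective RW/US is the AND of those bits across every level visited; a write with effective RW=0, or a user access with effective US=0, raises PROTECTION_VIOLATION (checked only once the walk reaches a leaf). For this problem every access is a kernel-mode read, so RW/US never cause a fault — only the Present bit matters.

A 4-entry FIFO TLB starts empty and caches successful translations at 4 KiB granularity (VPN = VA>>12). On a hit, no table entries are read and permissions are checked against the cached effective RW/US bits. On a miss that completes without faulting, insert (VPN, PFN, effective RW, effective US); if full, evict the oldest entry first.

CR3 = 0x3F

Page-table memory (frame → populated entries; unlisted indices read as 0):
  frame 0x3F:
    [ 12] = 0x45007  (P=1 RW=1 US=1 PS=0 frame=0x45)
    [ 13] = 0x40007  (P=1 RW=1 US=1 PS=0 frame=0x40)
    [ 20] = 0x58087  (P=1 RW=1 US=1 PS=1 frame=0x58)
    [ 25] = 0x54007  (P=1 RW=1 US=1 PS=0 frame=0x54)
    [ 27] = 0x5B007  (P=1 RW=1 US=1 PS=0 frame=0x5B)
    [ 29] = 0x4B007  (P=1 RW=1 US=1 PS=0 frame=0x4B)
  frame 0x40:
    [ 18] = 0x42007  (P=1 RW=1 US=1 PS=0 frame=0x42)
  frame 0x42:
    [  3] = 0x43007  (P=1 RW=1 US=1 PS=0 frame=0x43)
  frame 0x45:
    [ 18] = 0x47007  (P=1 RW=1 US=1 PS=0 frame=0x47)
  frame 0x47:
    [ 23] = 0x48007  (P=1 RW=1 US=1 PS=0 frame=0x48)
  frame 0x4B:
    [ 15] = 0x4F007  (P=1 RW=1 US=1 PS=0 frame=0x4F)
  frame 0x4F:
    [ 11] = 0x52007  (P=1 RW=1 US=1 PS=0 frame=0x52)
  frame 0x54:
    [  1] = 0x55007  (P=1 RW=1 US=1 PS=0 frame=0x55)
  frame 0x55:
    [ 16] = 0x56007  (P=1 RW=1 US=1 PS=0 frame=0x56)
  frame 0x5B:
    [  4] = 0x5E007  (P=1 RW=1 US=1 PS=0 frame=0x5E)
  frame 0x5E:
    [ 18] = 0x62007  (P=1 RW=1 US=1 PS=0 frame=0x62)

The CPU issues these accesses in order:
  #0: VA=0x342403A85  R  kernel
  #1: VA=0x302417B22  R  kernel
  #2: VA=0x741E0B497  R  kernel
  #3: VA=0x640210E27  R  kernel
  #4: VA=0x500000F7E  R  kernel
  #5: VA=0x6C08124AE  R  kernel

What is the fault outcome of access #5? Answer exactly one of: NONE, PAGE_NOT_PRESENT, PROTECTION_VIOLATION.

Per-access translation:
#0 VA=0x342403A85 (r,kernel):
  L0 @0x3F[13] → 0x40007  P=1,RW=1,US=1,PS=0
  L1 @0x40[18] → 0x42007  P=1,RW=1,US=1,PS=0
  L2 @0x42[3] → 0x43007  P=1,RW=1,US=1,PS=0
  → PA=0x43A85  (3 entries read)
#1 VA=0x302417B22 (r,kernel):
  L0 @0x3F[12] → 0x45007  P=1,RW=1,US=1,PS=0
  L1 @0x45[18] → 0x47007  P=1,RW=1,US=1,PS=0
  L2 @0x47[23] → 0x48007  P=1,RW=1,US=1,PS=0
  → PA=0x48B22  (3 entries read)
#2 VA=0x741E0B497 (r,kernel):
  L0 @0x3F[29] → 0x4B007  P=1,RW=1,US=1,PS=0
  L1 @0x4B[15] → 0x4F007  P=1,RW=1,US=1,PS=0
  L2 @0x4F[11] → 0x52007  P=1,RW=1,US=1,PS=0
  → PA=0x52497  (3 entries read)
#3 VA=0x640210E27 (r,kernel):
  L0 @0x3F[25] → 0x54007  P=1,RW=1,US=1,PS=0
  L1 @0x54[1] → 0x55007  P=1,RW=1,US=1,PS=0
  L2 @0x55[16] → 0x56007  P=1,RW=1,US=1,PS=0
  → PA=0x56E27  (3 entries read)
#4 VA=0x500000F7E (r,kernel):
  L0 @0x3F[20] → 0x58087  P=1,RW=1,US=1,PS=1
  → PA=0x58F7E (huge @L0)  (1 entries read)
#5 VA=0x6C08124AE (r,kernel):
  L0 @0x3F[27] → 0x5B007  P=1,RW=1,US=1,PS=0
  L1 @0x5B[4] → 0x5E007  P=1,RW=1,US=1,PS=0
  L2 @0x5E[18] → 0x62007  P=1,RW=1,US=1,PS=0
  → PA=0x624AE  (3 entries read)

Access #5 fault: NONE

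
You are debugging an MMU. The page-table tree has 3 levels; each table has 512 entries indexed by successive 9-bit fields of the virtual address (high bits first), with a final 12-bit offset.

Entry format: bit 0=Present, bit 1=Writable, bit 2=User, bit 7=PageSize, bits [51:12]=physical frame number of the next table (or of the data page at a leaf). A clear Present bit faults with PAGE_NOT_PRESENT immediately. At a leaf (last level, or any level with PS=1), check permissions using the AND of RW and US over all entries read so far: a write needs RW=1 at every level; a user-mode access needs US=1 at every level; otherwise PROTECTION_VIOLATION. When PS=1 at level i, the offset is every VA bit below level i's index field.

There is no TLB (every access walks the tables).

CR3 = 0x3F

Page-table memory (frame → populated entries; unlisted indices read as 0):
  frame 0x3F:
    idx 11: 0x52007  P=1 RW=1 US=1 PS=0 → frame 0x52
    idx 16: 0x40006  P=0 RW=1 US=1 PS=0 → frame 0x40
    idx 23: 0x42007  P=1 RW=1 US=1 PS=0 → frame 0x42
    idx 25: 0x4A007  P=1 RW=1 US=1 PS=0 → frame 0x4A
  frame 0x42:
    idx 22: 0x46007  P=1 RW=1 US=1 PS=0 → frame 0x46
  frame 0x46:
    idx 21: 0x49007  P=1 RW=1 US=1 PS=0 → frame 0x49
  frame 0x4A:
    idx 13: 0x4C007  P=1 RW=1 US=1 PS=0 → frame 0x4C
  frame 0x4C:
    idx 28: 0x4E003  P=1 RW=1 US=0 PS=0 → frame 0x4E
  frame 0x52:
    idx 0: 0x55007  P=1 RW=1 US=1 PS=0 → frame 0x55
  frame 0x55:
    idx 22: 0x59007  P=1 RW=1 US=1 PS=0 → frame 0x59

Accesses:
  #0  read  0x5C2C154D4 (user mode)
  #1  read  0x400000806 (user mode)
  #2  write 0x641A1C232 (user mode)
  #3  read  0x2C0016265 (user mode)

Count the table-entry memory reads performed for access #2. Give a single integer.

Per-access translation:
#0 VA=0x5C2C154D4 (r,user):
  L0 @0x3F[23] → 0x42007  P=1,RW=1,US=1,PS=0
  L1 @0x42[22] → 0x46007  P=1,RW=1,US=1,PS=0
  L2 @0x46[21] → 0x49007  P=1,RW=1,US=1,PS=0
  → PA=0x494D4  (3 entries read)
#1 VA=0x400000806 (r,user):
  L0 @0x3F[16] → 0x40006  P=0,RW=1,US=1,PS=0
  ✗ PAGE_NOT_PRESENT  [1 reads]
#2 VA=0x641A1C232 (w,user):
  L0 @0x3F[25] → 0x4A007  P=1,RW=1,US=1,PS=0
  L1 @0x4A[13] → 0x4C007  P=1,RW=1,US=1,PS=0
  L2 @0x4C[28] → 0x4E003  P=1,RW=1,US=0,PS=0
  ✗ PROTECTION_VIOLATION  [3 reads]
#3 VA=0x2C0016265 (r,user):
  L0 @0x3F[11] → 0x52007  P=1,RW=1,US=1,PS=0
  L1 @0x52[0] → 0x55007  P=1,RW=1,US=1,PS=0
  L2 @0x55[22] → 0x59007  P=1,RW=1,US=1,PS=0
  → PA=0x59265  (3 entries read)

Entries read for #2: 3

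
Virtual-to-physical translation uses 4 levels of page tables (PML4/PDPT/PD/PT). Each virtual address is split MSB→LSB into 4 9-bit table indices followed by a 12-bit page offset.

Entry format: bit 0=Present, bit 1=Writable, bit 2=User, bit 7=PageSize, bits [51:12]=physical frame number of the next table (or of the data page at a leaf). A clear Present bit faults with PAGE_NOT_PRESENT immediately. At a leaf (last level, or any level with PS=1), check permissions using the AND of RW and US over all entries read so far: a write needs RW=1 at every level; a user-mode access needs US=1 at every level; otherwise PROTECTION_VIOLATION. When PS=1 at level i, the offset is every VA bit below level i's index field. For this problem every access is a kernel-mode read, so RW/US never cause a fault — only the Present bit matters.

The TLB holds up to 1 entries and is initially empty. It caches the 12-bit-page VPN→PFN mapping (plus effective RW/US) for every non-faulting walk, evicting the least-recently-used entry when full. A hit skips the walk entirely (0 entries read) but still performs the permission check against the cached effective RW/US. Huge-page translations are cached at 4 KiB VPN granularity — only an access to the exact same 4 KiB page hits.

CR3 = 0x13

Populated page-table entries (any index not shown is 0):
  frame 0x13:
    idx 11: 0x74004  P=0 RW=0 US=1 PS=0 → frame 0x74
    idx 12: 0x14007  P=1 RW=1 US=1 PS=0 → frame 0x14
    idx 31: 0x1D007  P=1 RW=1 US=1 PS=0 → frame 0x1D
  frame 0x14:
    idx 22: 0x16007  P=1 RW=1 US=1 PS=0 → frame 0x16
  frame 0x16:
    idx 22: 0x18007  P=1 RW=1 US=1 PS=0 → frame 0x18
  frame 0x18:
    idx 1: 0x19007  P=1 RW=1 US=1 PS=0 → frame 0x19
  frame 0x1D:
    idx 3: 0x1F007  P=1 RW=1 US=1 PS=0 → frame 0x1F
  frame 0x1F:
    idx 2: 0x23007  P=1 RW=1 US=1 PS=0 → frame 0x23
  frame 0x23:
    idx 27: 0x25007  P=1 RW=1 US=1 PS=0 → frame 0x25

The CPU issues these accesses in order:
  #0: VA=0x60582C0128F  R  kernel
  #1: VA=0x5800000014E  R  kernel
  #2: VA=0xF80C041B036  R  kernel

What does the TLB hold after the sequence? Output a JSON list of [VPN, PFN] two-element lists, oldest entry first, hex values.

Walk each access:
#0 VA=0x60582C0128F (r,kernel):
  L0 @0x13[12] → 0x14007  P=1,RW=1,US=1,PS=0
  L1 @0x14[22] → 0x16007  P=1,RW=1,US=1,PS=0
  L2 @0x16[22] → 0x18007  P=1,RW=1,US=1,PS=0
  L3 @0x18[1] → 0x19007  P=1,RW=1,US=1,PS=0
  ⇒ phys 0x1928F  [4 reads]
#1 VA=0x5800000014E (r,kernel):
  L0 @0x13[11] → 0x74004  P=0,RW=0,US=1,PS=0
  ⇒ fault: PAGE_NOT_PRESENT  — 1 lookups
#2 VA=0xF80C041B036 (r,kernel):
  L0 @0x13[31] → 0x1D007  P=1,RW=1,US=1,PS=0
  L1 @0x1D[3] → 0x1F007  P=1,RW=1,US=1,PS=0
  L2 @0x1F[2] → 0x23007  P=1,RW=1,US=1,PS=0
  L3 @0x23[27] → 0x25007  P=1,RW=1,US=1,PS=0
  ⇒ phys 0x25036  [4 reads]

TLB: [["0xF80C041B", "0x25"]]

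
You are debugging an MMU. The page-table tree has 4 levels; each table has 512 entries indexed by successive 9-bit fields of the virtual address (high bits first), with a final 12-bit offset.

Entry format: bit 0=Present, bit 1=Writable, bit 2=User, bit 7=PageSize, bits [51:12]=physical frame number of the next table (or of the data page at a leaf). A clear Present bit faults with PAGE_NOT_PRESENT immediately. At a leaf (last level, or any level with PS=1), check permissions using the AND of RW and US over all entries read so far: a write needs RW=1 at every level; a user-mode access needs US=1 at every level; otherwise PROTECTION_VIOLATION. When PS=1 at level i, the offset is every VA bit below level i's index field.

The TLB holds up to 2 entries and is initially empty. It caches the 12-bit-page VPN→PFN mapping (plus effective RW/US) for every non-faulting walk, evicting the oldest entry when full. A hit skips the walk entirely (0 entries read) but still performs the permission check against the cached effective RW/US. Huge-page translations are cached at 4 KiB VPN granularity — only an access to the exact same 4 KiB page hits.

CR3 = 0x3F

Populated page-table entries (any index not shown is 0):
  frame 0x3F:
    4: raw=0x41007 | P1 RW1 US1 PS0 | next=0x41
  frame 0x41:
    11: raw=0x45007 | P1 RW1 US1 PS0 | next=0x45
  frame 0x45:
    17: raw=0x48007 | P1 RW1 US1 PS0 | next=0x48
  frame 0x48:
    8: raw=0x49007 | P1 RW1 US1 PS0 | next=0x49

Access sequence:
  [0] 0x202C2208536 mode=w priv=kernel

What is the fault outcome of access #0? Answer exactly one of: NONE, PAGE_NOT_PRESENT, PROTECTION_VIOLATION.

Walk each access:
#0 VA=0x202C2208536 (w,kernel):
  L0: frame=0x3F idx=4 entry=0x41007 [P=1 RW=1 US=1 PS=0]
  L1: frame=0x41 idx=11 entry=0x45007 [P=1 RW=1 US=1 PS=0]
  L2: frame=0x45 idx=17 entry=0x48007 [P=1 RW=1 US=1 PS=0]
  L3: frame=0x48 idx=8 entry=0x49007 [P=1 RW=1 US=1 PS=0]
  ⇒ phys 0x49536  [4 reads]

Access #0 fault: NONE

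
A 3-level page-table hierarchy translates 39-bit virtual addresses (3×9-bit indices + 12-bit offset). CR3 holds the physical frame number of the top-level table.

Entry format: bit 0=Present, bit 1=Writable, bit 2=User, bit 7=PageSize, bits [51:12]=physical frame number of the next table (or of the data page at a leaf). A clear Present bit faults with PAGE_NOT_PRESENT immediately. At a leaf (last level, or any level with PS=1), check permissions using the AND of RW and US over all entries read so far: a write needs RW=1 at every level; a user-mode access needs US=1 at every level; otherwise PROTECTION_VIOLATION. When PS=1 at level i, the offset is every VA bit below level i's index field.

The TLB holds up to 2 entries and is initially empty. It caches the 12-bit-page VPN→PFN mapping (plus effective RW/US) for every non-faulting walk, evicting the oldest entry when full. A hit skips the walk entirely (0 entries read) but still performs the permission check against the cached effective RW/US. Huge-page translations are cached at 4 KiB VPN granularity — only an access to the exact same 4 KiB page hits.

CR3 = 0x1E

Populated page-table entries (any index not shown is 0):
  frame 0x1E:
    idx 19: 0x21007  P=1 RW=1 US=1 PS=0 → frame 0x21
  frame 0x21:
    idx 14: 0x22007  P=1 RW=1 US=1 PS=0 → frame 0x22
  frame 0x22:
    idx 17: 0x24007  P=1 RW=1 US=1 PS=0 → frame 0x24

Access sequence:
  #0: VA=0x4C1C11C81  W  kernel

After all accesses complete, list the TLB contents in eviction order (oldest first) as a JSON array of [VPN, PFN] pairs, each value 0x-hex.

Walk each access:
#0 VA=0x4C1C11C81 (w,kernel):
  L0: frame=0x1E idx=19 entry=0x21007 [P=1 RW=1 US=1 PS=0]
  L1: frame=0x21 idx=14 entry=0x22007 [P=1 RW=1 US=1 PS=0]
  L2: frame=0x22 idx=17 entry=0x24007 [P=1 RW=1 US=1 PS=0]
  ⇒ phys 0x24C81  [3 reads]

TLB: [["0x4C1C11", "0x24"]]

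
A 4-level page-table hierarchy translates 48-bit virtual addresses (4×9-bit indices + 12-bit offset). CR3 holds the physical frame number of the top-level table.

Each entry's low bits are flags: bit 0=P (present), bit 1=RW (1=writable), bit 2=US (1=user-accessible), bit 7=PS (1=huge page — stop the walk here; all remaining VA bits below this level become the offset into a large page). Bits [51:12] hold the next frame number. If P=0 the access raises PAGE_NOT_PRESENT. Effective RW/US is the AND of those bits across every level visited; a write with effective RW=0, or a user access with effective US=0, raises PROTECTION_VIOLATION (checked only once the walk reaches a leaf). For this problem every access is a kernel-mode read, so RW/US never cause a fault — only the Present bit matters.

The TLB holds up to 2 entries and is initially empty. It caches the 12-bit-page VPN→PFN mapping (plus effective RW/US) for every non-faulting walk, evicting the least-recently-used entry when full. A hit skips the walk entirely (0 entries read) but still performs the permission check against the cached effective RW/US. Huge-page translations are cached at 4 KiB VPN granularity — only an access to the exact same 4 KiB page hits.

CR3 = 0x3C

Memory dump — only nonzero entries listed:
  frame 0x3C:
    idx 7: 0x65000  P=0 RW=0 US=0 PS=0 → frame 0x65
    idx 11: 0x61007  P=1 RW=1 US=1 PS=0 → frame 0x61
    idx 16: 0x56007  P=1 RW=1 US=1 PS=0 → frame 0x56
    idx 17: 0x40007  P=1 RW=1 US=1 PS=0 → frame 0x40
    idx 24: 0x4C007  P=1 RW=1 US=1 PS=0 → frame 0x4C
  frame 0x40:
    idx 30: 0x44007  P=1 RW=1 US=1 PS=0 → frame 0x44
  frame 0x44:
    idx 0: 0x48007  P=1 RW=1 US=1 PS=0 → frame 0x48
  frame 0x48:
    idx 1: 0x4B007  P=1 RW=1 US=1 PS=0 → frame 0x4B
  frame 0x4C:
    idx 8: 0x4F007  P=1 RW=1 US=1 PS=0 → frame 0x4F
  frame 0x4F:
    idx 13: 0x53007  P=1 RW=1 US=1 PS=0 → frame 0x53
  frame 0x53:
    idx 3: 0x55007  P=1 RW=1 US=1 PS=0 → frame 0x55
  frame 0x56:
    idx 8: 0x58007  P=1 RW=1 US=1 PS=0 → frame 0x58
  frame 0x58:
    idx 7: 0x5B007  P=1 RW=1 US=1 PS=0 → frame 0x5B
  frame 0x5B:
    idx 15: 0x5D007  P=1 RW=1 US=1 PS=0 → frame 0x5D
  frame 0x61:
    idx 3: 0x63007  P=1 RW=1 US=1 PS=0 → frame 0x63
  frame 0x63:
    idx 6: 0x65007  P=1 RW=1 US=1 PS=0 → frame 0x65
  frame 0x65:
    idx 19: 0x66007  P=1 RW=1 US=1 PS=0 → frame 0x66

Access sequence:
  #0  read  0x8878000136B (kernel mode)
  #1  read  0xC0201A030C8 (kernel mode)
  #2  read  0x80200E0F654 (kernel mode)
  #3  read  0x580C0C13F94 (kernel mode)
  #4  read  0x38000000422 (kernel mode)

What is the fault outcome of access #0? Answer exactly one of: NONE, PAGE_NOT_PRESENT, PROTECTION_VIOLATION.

Per-access translation:
#0 VA=0x8878000136B (r,kernel):
  lvl0: tbl 0x3C, slot 17 ⇒ 0x40007 (P1/RW1/US1/PS0)
  lvl1: tbl 0x40, slot 30 ⇒ 0x44007 (P1/RW1/US1/PS0)
  lvl2: tbl 0x44, slot 0 ⇒ 0x48007 (P1/RW1/US1/PS0)
  lvl3: tbl 0x48, slot 1 ⇒ 0x4B007 (P1/RW1/US1/PS0)
  → PA=0x4B36B  (4 entries read)
#1 VA=0xC0201A030C8 (r,kernel):
  lvl0: tbl 0x3C, slot 24 ⇒ 0x4C007 (P1/RW1/US1/PS0)
  lvl1: tbl 0x4C, slot 8 ⇒ 0x4F007 (P1/RW1/US1/PS0)
  lvl2: tbl 0x4F, slot 13 ⇒ 0x53007 (P1/RW1/US1/PS0)
  lvl3: tbl 0x53, slot 3 ⇒ 0x55007 (P1/RW1/US1/PS0)
  → PA=0x550C8  (4 entries read)
#2 VA=0x80200E0F654 (r,kernel):
  lvl0: tbl 0x3C, slot 16 ⇒ 0x56007 (P1/RW1/US1/PS0)
  lvl1: tbl 0x56, slot 8 ⇒ 0x58007 (P1/RW1/US1/PS0)
  lvl2: tbl 0x58, slot 7 ⇒ 0x5B007 (P1/RW1/US1/PS0)
  lvl3: tbl 0x5B, slot 15 ⇒ 0x5D007 (P1/RW1/US1/PS0)
  → PA=0x5D654  (4 entries read)
#3 VA=0x580C0C13F94 (r,kernel):
  lvl0: tbl 0x3C, slot 11 ⇒ 0x61007 (P1/RW1/US1/PS0)
  lvl1: tbl 0x61, slot 3 ⇒ 0x63007 (P1/RW1/US1/PS0)
  lvl2: tbl 0x63, slot 6 ⇒ 0x65007 (P1/RW1/US1/PS0)
  lvl3: tbl 0x65, slot 19 ⇒ 0x66007 (P1/RW1/US1/PS0)
  → PA=0x66F94  (4 entries read)
#4 VA=0x38000000422 (r,kernel):
  lvl0: tbl 0x3C, slot 7 ⇒ 0x65000 (P0/RW0/US0/PS0)
  ⇒ fault: PAGE_NOT_PRESENT  — 1 lookups

Access #0 fault: NONE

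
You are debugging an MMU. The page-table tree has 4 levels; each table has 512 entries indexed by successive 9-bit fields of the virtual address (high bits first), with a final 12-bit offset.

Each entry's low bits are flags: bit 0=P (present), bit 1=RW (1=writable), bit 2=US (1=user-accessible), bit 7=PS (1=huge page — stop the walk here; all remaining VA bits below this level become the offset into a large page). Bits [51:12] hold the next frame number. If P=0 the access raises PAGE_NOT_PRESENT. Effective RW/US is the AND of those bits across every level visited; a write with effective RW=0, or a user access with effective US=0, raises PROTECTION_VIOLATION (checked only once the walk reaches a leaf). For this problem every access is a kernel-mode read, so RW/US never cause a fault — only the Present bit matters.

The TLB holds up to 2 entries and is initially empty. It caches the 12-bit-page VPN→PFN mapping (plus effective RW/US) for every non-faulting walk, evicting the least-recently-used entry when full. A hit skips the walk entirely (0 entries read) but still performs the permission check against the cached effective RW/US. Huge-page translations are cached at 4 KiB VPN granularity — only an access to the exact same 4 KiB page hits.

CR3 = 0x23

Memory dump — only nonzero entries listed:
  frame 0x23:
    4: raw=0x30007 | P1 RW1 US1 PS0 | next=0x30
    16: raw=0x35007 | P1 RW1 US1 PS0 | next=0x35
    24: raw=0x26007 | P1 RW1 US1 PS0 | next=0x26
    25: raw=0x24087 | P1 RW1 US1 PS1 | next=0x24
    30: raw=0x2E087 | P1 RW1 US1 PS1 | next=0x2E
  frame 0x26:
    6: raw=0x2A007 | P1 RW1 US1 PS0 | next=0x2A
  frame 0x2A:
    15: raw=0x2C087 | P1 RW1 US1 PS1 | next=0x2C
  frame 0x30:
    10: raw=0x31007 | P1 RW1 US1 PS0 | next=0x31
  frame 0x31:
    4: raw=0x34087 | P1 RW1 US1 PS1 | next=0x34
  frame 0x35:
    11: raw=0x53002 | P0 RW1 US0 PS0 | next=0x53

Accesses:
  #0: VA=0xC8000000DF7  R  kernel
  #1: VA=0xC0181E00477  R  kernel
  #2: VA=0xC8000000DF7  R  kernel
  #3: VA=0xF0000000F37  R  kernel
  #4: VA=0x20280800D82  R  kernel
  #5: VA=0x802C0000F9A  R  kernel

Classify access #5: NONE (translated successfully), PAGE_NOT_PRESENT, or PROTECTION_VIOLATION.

Per-access translation:
#0 VA=0xC8000000DF7 (r,kernel):
  L0: frame=0x23 idx=25 entry=0x24087 [P=1 RW=1 US=1 PS=1]
  ✓ 0x24DF7 (huge @L0)  — 1 lookups
#1 VA=0xC0181E00477 (r,kernel):
  L0: frame=0x23 idx=24 entry=0x26007 [P=1 RW=1 US=1 PS=0]
  L1: frame=0x26 idx=6 entry=0x2A007 [P=1 RW=1 US=1 PS=0]
  L2: frame=0x2A idx=15 entry=0x2C087 [P=1 RW=1 US=1 PS=1]
  ✓ 0x2C477 (huge @L2)  — 3 lookups
#2 VA=0xC8000000DF7 (r,kernel):
  TLB hit vpn=0xC8000000 → PA=0x24DF7
#3 VA=0xF0000000F37 (r,kernel):
  L0: frame=0x23 idx=30 entry=0x2E087 [P=1 RW=1 US=1 PS=1]
  ✓ 0x2EF37 (huge @L0)  — 1 lookups
#4 VA=0x20280800D82 (r,kernel):
  L0: frame=0x23 idx=4 entry=0x30007 [P=1 RW=1 US=1 PS=0]
  L1: frame=0x30 idx=10 entry=0x31007 [P=1 RW=1 US=1 PS=0]
  L2: frame=0x31 idx=4 entry=0x34087 [P=1 RW=1 US=1 PS=1]
  ✓ 0x34D82 (huge @L2)  — 3 lookups
#5 VA=0x802C0000F9A (r,kernel):
  L0: frame=0x23 idx=16 entry=0x35007 [P=1 RW=1 US=1 PS=0]
  L1: frame=0x35 idx=11 entry=0x53002 [P=0 RW=1 US=0 PS=0]
  → PAGE_NOT_PRESENT  (2 entries read)

Access #5 fault: PAGE_NOT_PRESENT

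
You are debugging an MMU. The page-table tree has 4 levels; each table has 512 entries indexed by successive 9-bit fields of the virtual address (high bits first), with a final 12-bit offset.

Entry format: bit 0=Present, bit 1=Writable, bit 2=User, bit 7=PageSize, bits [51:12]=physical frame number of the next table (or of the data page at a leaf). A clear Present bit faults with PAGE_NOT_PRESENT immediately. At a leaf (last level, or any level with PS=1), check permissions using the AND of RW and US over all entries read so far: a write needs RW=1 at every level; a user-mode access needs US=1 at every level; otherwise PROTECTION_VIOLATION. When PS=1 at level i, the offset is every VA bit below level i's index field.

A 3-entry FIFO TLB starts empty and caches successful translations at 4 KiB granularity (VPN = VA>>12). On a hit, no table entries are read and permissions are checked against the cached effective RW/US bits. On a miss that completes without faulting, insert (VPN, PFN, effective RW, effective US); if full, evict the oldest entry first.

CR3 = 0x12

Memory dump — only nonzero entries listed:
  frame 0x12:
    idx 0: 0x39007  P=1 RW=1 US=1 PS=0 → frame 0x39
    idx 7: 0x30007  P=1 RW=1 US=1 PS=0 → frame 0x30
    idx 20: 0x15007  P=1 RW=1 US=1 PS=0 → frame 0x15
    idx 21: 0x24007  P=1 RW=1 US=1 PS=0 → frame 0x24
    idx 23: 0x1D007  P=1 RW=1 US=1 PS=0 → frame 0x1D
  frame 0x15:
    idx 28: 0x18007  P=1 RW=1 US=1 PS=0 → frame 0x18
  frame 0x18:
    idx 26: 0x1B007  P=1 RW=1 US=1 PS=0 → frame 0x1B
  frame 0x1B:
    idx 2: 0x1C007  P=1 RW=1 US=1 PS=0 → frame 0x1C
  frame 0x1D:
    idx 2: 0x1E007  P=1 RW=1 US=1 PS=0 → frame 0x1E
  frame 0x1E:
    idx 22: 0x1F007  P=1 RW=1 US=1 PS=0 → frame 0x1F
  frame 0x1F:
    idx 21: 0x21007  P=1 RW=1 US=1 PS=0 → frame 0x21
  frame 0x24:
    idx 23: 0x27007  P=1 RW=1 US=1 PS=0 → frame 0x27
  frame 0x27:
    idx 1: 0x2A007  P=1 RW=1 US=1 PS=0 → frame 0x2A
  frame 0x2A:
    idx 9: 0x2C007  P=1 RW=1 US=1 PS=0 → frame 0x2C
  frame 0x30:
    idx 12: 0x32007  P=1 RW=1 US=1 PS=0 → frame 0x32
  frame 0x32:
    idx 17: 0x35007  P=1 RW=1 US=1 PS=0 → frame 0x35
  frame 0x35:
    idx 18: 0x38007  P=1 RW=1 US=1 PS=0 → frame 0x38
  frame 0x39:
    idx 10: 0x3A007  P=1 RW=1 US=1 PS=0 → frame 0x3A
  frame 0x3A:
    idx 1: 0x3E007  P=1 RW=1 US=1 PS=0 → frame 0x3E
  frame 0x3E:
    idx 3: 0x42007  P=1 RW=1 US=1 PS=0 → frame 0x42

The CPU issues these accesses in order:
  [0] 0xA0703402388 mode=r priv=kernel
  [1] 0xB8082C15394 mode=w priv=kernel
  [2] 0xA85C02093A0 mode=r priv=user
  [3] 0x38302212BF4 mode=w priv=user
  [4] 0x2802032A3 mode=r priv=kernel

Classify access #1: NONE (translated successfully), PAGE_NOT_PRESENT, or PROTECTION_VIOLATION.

Per-access translation:
#0 VA=0xA0703402388 (r,kernel):
  [0] read 0x12 idx=20: raw=0x15007 flags P=1 W=1 U=1 S=0
  [1] read 0x15 idx=28: raw=0x18007 flags P=1 W=1 U=1 S=0
  [2] read 0x18 idx=26: raw=0x1B007 flags P=1 W=1 U=1 S=0
  [3] read 0x1B idx=2: raw=0x1C007 flags P=1 W=1 U=1 S=0
  ⇒ phys 0x1C388  [4 reads]
#1 VA=0xB8082C15394 (w,kernel):
  [0] read 0x12 idx=23: raw=0x1D007 flags P=1 W=1 U=1 S=0
  [1] read 0x1D idx=2: raw=0x1E007 flags P=1 W=1 U=1 S=0
  [2] read 0x1E idx=22: raw=0x1F007 flags P=1 W=1 U=1 S=0
  [3] read 0x1F idx=21: raw=0x21007 flags P=1 W=1 U=1 S=0
  ⇒ phys 0x21394  [4 reads]
#2 VA=0xA85C02093A0 (r,user):
  [0] read 0x12 idx=21: raw=0x24007 flags P=1 W=1 U=1 S=0
  [1] read 0x24 idx=23: raw=0x27007 flags P=1 W=1 U=1 S=0
  [2] read 0x27 idx=1: raw=0x2A007 flags P=1 W=1 U=1 S=0
  [3] read 0x2A idx=9: raw=0x2C007 flags P=1 W=1 U=1 S=0
  ⇒ phys 0x2C3A0  [4 reads]
#3 VA=0x38302212BF4 (w,user):
  [0] read 0x12 idx=7: raw=0x30007 flags P=1 W=1 U=1 S=0
  [1] read 0x30 idx=12: raw=0x32007 flags P=1 W=1 U=1 S=0
  [2] read 0x32 idx=17: raw=0x35007 flags P=1 W=1 U=1 S=0
  [3] read 0x35 idx=18: raw=0x38007 flags P=1 W=1 U=1 S=0
  ⇒ phys 0x38BF4  [4 reads]
#4 VA=0x2802032A3 (r,kernel):
  [0] read 0x12 idx=0: raw=0x39007 flags P=1 W=1 U=1 S=0
  [1] read 0x39 idx=10: raw=0x3A007 flags P=1 W=1 U=1 S=0
  [2] read 0x3A idx=1: raw=0x3E007 flags P=1 W=1 U=1 S=0
  [3] read 0x3E idx=3: raw=0x42007 flags P=1 W=1 U=1 S=0
  ⇒ phys 0x422A3  [4 reads]

Access #1 fault: NONE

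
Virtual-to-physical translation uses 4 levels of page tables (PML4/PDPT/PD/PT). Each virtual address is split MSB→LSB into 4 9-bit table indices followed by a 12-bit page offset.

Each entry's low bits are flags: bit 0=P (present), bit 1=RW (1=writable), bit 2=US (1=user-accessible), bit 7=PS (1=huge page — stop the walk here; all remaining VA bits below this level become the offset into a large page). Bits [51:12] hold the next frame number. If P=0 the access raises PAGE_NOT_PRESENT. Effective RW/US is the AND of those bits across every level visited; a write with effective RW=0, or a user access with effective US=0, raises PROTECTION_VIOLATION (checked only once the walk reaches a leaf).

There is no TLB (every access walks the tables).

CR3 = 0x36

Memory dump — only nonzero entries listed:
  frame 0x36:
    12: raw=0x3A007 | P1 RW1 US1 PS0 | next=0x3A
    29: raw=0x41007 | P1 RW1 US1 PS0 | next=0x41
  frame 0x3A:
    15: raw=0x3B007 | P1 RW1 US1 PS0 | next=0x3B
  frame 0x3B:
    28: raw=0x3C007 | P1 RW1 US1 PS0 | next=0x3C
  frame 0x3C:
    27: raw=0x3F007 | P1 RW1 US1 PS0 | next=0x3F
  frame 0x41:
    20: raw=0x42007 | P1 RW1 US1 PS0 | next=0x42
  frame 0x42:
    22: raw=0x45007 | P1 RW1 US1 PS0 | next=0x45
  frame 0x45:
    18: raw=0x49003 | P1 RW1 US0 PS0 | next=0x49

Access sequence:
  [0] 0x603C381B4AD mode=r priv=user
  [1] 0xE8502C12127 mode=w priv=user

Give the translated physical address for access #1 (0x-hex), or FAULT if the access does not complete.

Per-access translation:
#0 VA=0x603C381B4AD (r,user):
  [0] read 0x36 idx=12: raw=0x3A007 flags P=1 W=1 U=1 S=0
  [1] read 0x3A idx=15: raw=0x3B007 flags P=1 W=1 U=1 S=0
  [2] read 0x3B idx=28: raw=0x3C007 flags P=1 W=1 U=1 S=0
  [3] read 0x3C idx=27: raw=0x3F007 flags P=1 W=1 U=1 S=0
  ✓ 0x3F4AD  — 4 lookups
#1 VA=0xE8502C12127 (w,user):
  [0] read 0x36 idx=29: raw=0x41007 flags P=1 W=1 U=1 S=0
  [1] read 0x41 idx=20: raw=0x42007 flags P=1 W=1 U=1 S=0
  [2] read 0x42 idx=22: raw=0x45007 flags P=1 W=1 U=1 S=0
  [3] read 0x45 idx=18: raw=0x49003 flags P=1 W=1 U=0 S=0
  ⇒ fault: PROTECTION_VIOLATION  — 4 lookups

Access #1 PA: FAULT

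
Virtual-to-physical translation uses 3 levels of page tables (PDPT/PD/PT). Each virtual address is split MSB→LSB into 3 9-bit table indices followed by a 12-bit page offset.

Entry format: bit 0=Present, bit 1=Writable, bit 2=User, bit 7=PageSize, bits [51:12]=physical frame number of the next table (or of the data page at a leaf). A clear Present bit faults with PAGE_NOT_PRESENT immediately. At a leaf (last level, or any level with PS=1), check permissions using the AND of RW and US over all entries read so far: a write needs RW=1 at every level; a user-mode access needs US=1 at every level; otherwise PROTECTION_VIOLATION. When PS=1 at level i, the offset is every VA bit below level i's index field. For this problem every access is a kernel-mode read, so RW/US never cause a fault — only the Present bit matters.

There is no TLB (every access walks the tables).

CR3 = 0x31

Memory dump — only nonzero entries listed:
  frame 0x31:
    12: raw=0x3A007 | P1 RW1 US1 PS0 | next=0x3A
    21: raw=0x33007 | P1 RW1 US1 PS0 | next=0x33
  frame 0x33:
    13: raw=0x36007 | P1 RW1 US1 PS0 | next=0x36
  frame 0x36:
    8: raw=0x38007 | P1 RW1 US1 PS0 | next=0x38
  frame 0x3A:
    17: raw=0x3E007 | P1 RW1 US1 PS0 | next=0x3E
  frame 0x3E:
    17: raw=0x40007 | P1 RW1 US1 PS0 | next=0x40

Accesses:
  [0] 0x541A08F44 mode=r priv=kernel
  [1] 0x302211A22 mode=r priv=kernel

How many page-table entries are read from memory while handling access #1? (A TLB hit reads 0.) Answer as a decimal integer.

Trace:
#0 VA=0x541A08F44 (r,kernel):
  lvl0: tbl 0x31, slot 21 ⇒ 0x33007 (P1/RW1/US1/PS0)
  lvl1: tbl 0x33, slot 13 ⇒ 0x36007 (P1/RW1/US1/PS0)
  lvl2: tbl 0x36, slot 8 ⇒ 0x38007 (P1/RW1/US1/PS0)
  ✓ 0x38F44  — 3 lookups
#1 VA=0x302211A22 (r,kernel):
  lvl0: tbl 0x31, slot 12 ⇒ 0x3A007 (P1/RW1/US1/PS0)
  lvl1: tbl 0x3A, slot 17 ⇒ 0x3E007 (P1/RW1/US1/PS0)
  lvl2: tbl 0x3E, slot 17 ⇒ 0x40007 (P1/RW1/US1/PS0)
  ✓ 0x40A22  — 3 lookups

Entries read for #1: 3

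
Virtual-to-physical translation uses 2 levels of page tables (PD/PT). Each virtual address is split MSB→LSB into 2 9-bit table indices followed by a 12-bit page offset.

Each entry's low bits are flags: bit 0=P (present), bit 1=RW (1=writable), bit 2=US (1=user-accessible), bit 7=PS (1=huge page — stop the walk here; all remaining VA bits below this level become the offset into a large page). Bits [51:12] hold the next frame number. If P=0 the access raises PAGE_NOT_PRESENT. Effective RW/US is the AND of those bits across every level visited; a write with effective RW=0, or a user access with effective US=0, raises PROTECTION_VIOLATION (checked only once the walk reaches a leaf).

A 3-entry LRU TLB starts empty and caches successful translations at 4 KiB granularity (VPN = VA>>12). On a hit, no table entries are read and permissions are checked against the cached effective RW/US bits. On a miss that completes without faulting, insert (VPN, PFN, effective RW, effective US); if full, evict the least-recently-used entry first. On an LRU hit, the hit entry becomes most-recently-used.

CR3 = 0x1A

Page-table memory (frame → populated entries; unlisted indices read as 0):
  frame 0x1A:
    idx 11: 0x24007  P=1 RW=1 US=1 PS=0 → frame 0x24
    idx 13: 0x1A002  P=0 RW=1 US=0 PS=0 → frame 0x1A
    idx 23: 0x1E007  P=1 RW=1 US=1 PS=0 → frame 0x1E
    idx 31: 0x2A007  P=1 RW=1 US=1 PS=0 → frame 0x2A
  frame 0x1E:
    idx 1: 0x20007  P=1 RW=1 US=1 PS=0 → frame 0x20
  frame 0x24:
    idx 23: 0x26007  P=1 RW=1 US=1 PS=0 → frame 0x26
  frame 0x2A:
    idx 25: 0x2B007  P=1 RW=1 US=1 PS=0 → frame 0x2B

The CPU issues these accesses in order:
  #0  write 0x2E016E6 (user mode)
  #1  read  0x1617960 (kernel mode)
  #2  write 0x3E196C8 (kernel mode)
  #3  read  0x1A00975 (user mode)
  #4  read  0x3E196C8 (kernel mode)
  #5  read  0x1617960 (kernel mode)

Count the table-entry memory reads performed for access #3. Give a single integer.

Trace:
#0 VA=0x2E016E6 (w,user):
  [0] read 0x1A idx=23: raw=0x1E007 flags P=1 W=1 U=1 S=0
  [1] read 0x1E idx=1: raw=0x20007 flags P=1 W=1 U=1 S=0
  ✓ 0x206E6  — 2 lookups
#1 VA=0x1617960 (r,kernel):
  [0] read 0x1A idx=11: raw=0x24007 flags P=1 W=1 U=1 S=0
  [1] read 0x24 idx=23: raw=0x26007 flags P=1 W=1 U=1 S=0
  ✓ 0x26960  — 2 lookups
#2 VA=0x3E196C8 (w,kernel):
  [0] read 0x1A idx=31: raw=0x2A007 flags P=1 W=1 U=1 S=0
  [1] read 0x2A idx=25: raw=0x2B007 flags P=1 W=1 U=1 S=0
  ✓ 0x2B6C8  — 2 lookups
#3 VA=0x1A00975 (r,user):
  [0] read 0x1A idx=13: raw=0x1A002 flags P=0 W=1 U=0 S=0
  → PAGE_NOT_PRESENT  (1 entries read)
#4 VA=0x3E196C8 (r,kernel):
  TLB hit vpn=0x3E19 → PA=0x2B6C8
#5 VA=0x1617960 (r,kernel):
  TLB hit vpn=0x1617 → PA=0x26960

Entries read for #3: 1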